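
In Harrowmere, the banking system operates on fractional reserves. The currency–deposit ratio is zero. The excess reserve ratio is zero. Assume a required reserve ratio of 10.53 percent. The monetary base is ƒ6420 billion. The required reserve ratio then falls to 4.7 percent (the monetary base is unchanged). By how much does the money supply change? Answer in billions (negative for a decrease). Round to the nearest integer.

ƒ75627 billion

Initially m₁ = 1 / (0.1053) ≈ 9.49668, so M₁ = 9.49668 × 6420 = 60968.6856 billion.
After the change m₂ = 1 / (0.047) ≈ 21.27660, so M₂ = 21.27660 × 6420 = 136595.772 billion.
ΔM = M₂ − M₁ = 136595.772 − 60968.6856 = 75627.0864 billion.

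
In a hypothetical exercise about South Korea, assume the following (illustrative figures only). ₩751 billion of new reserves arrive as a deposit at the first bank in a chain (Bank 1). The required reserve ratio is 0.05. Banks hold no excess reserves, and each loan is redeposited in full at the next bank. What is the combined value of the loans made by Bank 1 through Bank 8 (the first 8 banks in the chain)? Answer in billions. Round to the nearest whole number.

₩4803 billion

Bank i lends (1 − rr)^i of the original deposit: Bank 1 lends 751·0.9500 = 713.4500, Bank 2 lends 751·0.9500² = 677.7775, and so on.
Summing a geometric series: total = 751·[0.9500·(1 − 0.9500^8) / (1 − 0.9500)] ≈ 4802.6539 billion.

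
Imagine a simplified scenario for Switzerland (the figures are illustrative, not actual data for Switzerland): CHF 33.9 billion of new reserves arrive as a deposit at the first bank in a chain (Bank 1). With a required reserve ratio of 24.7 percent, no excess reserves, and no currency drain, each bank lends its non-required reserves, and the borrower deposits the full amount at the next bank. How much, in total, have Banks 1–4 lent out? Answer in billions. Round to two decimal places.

Bank i lends (1 − rr)^i of the original deposit: Bank 1 lends 33.9·0.7530 = 25.5267, Bank 2 lends 33.9·0.7530² ≈ 19.2216, and so on.
Summing a geometric series: total = 33.9·[0.7530·(1 − 0.7530^4) / (1 − 0.7530)] ≈ 70.1210 billion.

CHF 70.12 billion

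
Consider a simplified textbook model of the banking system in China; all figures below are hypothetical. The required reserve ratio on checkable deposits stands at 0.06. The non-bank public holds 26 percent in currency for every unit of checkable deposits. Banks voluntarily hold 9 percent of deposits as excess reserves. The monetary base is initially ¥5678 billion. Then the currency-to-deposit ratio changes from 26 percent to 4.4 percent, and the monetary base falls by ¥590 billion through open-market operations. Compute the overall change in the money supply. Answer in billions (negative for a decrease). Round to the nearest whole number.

Before: m₁ = (1 + 0.26) / (0.06 + 0.09 + 0.26) ≈ 3.07317, MB₁ = 5678, so M₁ = 3.07317 × 5678 ≈ 17449.4593 billion.
After: m₂ = (1 + 0.044) / (0.06 + 0.09 + 0.044) ≈ 5.38144, MB₂ = 5678 − 590 = 5088, so M₂ = 5.38144 × 5088 ≈ 27380.7667 billion.
ΔM = M₂ − M₁ = 27380.7667 − 17449.4593 = 9931.3074 billion.

¥9931 billion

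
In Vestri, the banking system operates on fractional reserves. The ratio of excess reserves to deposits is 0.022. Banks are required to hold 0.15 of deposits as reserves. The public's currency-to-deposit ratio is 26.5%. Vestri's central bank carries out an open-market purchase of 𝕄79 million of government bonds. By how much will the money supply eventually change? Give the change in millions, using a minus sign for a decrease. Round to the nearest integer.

𝕄229 million

The money multiplier is m = (1 + c) / (rr + e + c) = (1 + 0.265) / (0.15 + 0.022 + 0.265) ≈ 2.8947.
The purchase adds 79 million of base, so ΔM = m × ΔMB = 2.8947 × (+79) = 228.6813 million.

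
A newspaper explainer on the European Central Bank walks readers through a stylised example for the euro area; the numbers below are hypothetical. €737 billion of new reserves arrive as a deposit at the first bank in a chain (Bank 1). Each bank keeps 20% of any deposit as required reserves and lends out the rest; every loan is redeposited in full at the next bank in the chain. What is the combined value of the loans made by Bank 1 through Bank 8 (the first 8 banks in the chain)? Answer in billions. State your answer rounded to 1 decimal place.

€2453.4 billion

Bank i lends (1 − rr)^i of the original deposit: Bank 1 lends 737·0.8000 = 589.6000, Bank 2 lends 737·0.8000² = 471.6800, and so on.
Summing a geometric series: total = 737·[0.8000·(1 − 0.8000^8) / (1 − 0.8000)] ≈ 2453.4077 billion.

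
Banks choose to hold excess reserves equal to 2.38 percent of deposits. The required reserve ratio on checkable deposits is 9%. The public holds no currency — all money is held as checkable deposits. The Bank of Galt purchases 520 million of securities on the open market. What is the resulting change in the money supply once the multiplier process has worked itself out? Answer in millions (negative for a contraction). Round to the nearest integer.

The money multiplier is m = 1 / (rr + e) = 1 / (0.09 + 0.0238) ≈ 8.7873.
The purchase adds 520 million of base, so ΔM = m × ΔMB = 8.7873 × (+520) = 4569.396 million.

4569 million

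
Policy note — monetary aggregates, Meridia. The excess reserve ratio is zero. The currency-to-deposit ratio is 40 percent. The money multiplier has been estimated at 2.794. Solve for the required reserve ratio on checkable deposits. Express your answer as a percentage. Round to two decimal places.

Using m = 2.794. Since m = (1 + c)/(c + rr + e), the denominator satisfies c + rr + e = (1 + c)/m = (1 + 0.4) / 2.794 ≈ 0.501074.
With c = 0.4 and e = 0, the required reserve ratio on checkable deposits is 0.501074 − 0.4 − 0 = 0.101074.

10.11%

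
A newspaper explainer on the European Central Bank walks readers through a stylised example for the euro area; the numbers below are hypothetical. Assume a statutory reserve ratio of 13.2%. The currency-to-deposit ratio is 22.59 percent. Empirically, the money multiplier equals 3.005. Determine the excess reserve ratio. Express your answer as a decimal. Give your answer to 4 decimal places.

Using m = 3.005. Since m = (1 + c)/(c + rr + e), the denominator satisfies c + rr + e = (1 + c)/m = (1 + 0.2259) / 3.005 ≈ 0.407953.
With c = 0.2259 and rr = 0.132, the excess reserve ratio is 0.407953 − 0.2259 − 0.132 = 0.050053.

0.0501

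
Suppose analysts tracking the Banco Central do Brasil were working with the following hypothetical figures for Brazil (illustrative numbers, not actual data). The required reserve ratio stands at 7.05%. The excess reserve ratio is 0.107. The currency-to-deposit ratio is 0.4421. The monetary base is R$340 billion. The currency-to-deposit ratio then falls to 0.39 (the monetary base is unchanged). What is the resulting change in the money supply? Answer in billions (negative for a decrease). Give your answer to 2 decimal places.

R$41.44 billion

Initially m₁ = (1 + 0.4421) / (0.0705 + 0.107 + 0.4421) ≈ 2.327469, so M₁ = 2.327469 × 340 ≈ 791.3395 billion.
After the change m₂ = (1 + 0.39) / (0.0705 + 0.107 + 0.39) ≈ 2.449339, so M₂ = 2.449339 × 340 ≈ 832.7753 billion.
ΔM = M₂ − M₁ = 832.7753 − 791.3395 = 41.4358 billion.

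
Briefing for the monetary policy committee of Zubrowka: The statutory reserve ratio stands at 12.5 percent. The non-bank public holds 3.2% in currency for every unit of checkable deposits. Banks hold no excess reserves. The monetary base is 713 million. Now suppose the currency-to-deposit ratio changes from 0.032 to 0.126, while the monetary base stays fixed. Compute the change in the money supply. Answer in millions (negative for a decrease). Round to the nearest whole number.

Initially m₁ = (1 + 0.032) / (0.125 + 0.032) ≈ 6.5732, so M₁ = 6.5732 × 713 = 4686.6916 million.
After the change m₂ = (1 + 0.126) / (0.125 + 0.126) ≈ 4.4861, so M₂ = 4.4861 × 713 = 3198.5893 million.
ΔM = M₂ − M₁ = 3198.5893 − 4686.6916 = -1488.1023 million.

-1488 million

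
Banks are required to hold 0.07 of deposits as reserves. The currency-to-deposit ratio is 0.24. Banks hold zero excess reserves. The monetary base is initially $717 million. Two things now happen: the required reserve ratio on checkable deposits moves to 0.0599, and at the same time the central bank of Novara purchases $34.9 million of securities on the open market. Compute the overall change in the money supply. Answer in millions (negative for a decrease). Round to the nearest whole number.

$241 million

Before: m₁ = (1 + 0.24) / (0.07 + 0.24) = 4, MB₁ = 717, so M₁ = 4 × 717 = 2868 million.
After: m₂ = (1 + 0.24) / (0.0599 + 0.24) ≈ 4.1347, MB₂ = 717 + 34.9 = 751.9, so M₂ = 4.1347 × 751.9 ≈ 3108.8809 million.
ΔM = M₂ − M₁ = 3108.8809 − 2868 = 240.8809 million.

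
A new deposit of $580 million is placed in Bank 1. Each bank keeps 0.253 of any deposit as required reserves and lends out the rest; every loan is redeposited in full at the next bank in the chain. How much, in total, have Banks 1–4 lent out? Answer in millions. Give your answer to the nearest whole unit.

Bank i lends (1 − rr)^i of the original deposit: Bank 1 lends 580·0.7470 = 433.2600, Bank 2 lends 580·0.7470² ≈ 323.6452, and so on.
Summing a geometric series: total = 580·[0.7470·(1 − 0.7470^4) / (1 − 0.7470)] ≈ 1179.2651 million.

$1179 million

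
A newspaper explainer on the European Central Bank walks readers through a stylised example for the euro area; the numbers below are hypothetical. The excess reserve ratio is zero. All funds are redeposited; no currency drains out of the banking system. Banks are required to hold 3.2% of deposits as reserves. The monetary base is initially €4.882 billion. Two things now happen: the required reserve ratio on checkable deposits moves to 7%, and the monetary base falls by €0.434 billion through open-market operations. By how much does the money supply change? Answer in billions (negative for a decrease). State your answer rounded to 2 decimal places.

-89.02 billion

Before: m₁ = 1 / (0.032) = 31.25, MB₁ = 4.882, so M₁ = 31.25 × 4.882 = 152.5625 billion.
After: m₂ = 1 / (0.07) ≈ 14.2857, MB₂ = 4.882 − 0.434 = 4.448, so M₂ = 14.2857 × 4.448 ≈ 63.5428 billion.
ΔM = M₂ − M₁ = 63.5428 − 152.5625 = -89.0197 billion.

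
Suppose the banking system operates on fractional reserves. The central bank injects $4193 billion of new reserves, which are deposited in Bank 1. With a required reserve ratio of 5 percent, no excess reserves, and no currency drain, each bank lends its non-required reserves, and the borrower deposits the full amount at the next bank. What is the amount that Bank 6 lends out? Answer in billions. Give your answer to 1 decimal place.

Each bank lends a fraction (1 − rr) = 0.9500 of the deposit it receives, so Bank 6 receives 4193·0.9500^5 and lends 4193·0.9500^6 ≈ 3082.2403 billion.

$3082.2 billion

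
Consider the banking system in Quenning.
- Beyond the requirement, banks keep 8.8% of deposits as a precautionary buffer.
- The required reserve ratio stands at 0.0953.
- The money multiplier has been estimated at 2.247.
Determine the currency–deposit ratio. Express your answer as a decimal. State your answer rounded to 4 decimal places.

Using m = 2.247. From m = (1 + c)/(c + rr + e), rearranging gives 1 + c = m·(c + rr + e), so c·(1 − m) = m·(rr + e) − 1.
Hence c = [m·(rr + e) − 1]/(1 − m) = [2.247 × (0.0953 + 0.088) − 1] / (1 − 2.247) ≈ 0.471632.

0.4716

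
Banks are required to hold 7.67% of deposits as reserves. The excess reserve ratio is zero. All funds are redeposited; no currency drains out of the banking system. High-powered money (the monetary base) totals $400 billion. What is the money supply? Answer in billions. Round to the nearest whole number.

$5215 billion

With no currency drain or excess reserves, the money multiplier is m = 1/rr = 1/0.0767 ≈ 13.0378.
Money supply M = m × MB = 13.0378 × 400 = 5215.12 billion.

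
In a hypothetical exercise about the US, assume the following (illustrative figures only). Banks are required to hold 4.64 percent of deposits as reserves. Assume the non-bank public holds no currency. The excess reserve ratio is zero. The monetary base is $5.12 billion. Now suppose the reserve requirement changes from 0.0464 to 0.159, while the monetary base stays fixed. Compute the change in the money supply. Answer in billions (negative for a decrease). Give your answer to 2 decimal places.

Initially m₁ = 1 / (0.0464) ≈ 21.5517, so M₁ = 21.5517 × 5.12 ≈ 110.3447 billion.
After the change m₂ = 1 / (0.159) ≈ 6.2893, so M₂ = 6.2893 × 5.12 ≈ 32.2012 billion.
ΔM = M₂ − M₁ = 32.2012 − 110.3447 = -78.1435 billion.

-78.14 billion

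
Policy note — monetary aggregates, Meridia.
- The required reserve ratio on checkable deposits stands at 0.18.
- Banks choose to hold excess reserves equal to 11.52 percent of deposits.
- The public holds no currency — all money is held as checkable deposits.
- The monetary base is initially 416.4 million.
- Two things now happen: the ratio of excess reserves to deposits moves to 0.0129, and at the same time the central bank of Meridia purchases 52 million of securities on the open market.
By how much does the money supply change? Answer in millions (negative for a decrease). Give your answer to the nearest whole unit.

1018 million

Before: m₁ = 1 / (0.18 + 0.1152) ≈ 3.3875, MB₁ = 416.4, so M₁ = 3.3875 × 416.4 = 1410.555 million.
After: m₂ = 1 / (0.18 + 0.0129) ≈ 5.1840, MB₂ = 416.4 + 52 = 468.4, so M₂ = 5.1840 × 468.4 = 2428.1856 million.
ΔM = M₂ − M₁ = 2428.1856 − 1410.555 = 1017.6306 million.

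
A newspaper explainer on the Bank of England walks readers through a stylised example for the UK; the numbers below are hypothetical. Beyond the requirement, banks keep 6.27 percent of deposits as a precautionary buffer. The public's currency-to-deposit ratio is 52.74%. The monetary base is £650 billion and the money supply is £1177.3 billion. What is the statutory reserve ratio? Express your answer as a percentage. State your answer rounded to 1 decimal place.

Using m = M/MB = 1177.3/650 ≈ 1.811231. Since m = (1 + c)/(c + rr + e), the denominator satisfies c + rr + e = (1 + c)/m = (1 + 0.5274) / 1.811231 ≈ 0.843294.
With c = 0.5274 and e = 0.0627, the statutory reserve ratio is 0.843294 − 0.5274 − 0.0627 = 0.253194.

25.3%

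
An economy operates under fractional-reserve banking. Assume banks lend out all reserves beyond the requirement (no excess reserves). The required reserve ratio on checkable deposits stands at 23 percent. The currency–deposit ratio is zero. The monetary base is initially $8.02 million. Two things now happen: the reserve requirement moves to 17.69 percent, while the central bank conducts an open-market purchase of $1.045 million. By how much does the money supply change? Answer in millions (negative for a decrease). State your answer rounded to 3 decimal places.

Before: m₁ = 1 / (0.23) ≈ 4.34783, MB₁ = 8.02, so M₁ = 4.34783 × 8.02 ≈ 34.8696 million.
After: m₂ = 1 / (0.1769) ≈ 5.65291, MB₂ = 8.02 + 1.045 = 9.065, so M₂ = 5.65291 × 9.065 ≈ 51.2436 million.
ΔM = M₂ − M₁ = 51.2436 − 34.8696 = 16.374 million.

$16.374 million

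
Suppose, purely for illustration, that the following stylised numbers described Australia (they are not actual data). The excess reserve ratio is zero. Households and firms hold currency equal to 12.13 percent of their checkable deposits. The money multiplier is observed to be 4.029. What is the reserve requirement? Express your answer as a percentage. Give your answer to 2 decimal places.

15.70%

Using m = 4.029. Since m = (1 + c)/(c + rr + e), the denominator satisfies c + rr + e = (1 + c)/m = (1 + 0.1213) / 4.029 ≈ 0.278307.
With c = 0.1213 and e = 0, the reserve requirement is 0.278307 − 0.1213 − 0 = 0.157007.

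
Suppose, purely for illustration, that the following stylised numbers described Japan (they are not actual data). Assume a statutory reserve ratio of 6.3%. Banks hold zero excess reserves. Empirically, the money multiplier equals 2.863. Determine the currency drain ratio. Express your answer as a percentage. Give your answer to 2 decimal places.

44.00%

Using m = 2.863. From m = (1 + c)/(c + rr + e), rearranging gives 1 + c = m·(c + rr + e), so c·(1 − m) = m·(rr + e) − 1.
Hence c = [m·(rr + e) − 1]/(1 − m) = [2.863 × (0.063 + 0) − 1] / (1 − 2.863) ≈ 0.439952.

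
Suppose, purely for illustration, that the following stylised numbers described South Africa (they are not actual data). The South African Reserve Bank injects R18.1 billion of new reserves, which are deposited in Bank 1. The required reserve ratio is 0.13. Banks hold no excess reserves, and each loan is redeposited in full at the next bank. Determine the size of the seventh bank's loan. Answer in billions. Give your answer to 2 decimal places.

Each bank lends a fraction (1 − rr) = 0.8700 of the deposit it receives, so Bank 7 receives 18.1·0.8700^6 and lends 18.1·0.8700^7 ≈ 6.8283 billion.

R6.83 billion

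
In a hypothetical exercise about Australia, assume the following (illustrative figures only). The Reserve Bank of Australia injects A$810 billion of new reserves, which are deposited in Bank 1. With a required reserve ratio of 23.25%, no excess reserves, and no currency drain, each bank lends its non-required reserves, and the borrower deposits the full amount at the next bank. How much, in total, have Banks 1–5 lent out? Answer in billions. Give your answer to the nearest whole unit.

Bank i lends (1 − rr)^i of the original deposit: Bank 1 lends 810·0.7675 = 621.6750, Bank 2 lends 810·0.7675² ≈ 477.1356, and so on.
Summing a geometric series: total = 810·[0.7675·(1 − 0.7675^5) / (1 − 0.7675)] ≈ 1961.7851 billion.

A$1962 billion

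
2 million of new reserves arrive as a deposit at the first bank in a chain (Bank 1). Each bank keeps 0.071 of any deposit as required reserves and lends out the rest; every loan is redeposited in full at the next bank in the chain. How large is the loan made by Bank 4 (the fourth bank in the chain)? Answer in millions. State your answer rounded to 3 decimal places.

Each bank lends a fraction (1 − rr) = 0.9290 of the deposit it receives, so Bank 4 receives 2·0.9290^3 and lends 2·0.9290^4 ≈ 1.4897 million.

1.490 million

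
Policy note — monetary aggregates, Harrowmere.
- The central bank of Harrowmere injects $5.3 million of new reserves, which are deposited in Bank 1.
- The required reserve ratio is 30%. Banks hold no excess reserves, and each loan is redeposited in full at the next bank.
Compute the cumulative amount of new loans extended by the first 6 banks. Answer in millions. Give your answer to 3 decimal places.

Bank i lends (1 − rr)^i of the original deposit: Bank 1 lends 5.3·0.7000 = 3.7100, Bank 2 lends 5.3·0.7000² = 2.5970, and so on.
Summing a geometric series: total = 5.3·[0.7000·(1 − 0.7000^6) / (1 − 0.7000)] ≈ 10.9117 million.

$10.912 million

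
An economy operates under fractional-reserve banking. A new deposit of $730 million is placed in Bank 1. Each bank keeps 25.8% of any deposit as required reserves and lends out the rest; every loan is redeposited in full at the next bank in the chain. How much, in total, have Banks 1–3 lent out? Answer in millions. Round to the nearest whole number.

Bank i lends (1 − rr)^i of the original deposit: Bank 1 lends 730·0.7420 = 541.6600, Bank 2 lends 730·0.7420² ≈ 401.9117, and so on.
Summing a geometric series: total = 730·[0.7420·(1 − 0.7420^3) / (1 − 0.7420)] ≈ 1241.7902 million.

$1242 million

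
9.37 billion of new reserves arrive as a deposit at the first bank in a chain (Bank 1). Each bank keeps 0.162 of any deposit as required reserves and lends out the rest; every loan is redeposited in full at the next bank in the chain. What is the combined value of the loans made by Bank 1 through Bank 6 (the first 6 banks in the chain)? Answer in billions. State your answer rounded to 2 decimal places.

31.68 billion

Bank i lends (1 − rr)^i of the original deposit: Bank 1 lends 9.37·0.8380 ≈ 7.8521, Bank 2 lends 9.37·0.8380² ≈ 6.5800, and so on.
Summing a geometric series: total = 9.37·[0.8380·(1 − 0.8380^6) / (1 − 0.8380)] ≈ 31.6841 billion.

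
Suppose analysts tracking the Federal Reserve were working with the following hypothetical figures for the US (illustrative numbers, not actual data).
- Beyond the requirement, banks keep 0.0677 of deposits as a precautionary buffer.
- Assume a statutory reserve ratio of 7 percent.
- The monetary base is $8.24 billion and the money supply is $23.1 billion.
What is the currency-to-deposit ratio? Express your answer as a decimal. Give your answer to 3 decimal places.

Using m = M/MB = 23.1/8.24 ≈ 2.803398. From m = (1 + c)/(c + rr + e), rearranging gives 1 + c = m·(c + rr + e), so c·(1 − m) = m·(rr + e) − 1.
Hence c = [m·(rr + e) − 1]/(1 − m) = [2.803398 × (0.07 + 0.0677) − 1] / (1 − 2.803398) ≈ 0.340453.

0.340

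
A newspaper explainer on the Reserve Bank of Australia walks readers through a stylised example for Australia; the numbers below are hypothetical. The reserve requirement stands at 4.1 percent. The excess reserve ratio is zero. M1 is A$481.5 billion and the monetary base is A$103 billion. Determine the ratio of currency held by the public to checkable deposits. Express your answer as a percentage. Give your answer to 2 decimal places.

22.00%

Using m = M/MB = 481.5/103 ≈ 4.674757. From m = (1 + c)/(c + rr + e), rearranging gives 1 + c = m·(c + rr + e), so c·(1 − m) = m·(rr + e) − 1.
Hence c = [m·(rr + e) − 1]/(1 − m) = [4.674757 × (0.041 + 0) − 1] / (1 − 4.674757) ≈ 0.219970.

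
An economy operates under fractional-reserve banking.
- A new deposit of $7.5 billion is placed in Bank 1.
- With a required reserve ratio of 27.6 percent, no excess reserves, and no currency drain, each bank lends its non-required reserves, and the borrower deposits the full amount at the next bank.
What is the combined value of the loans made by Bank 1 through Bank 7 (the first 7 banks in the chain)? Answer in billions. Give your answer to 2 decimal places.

$17.62 billion

Bank i lends (1 − rr)^i of the original deposit: Bank 1 lends 7.5·0.7240 = 5.4300, Bank 2 lends 7.5·0.7240² ≈ 3.9313, and so on.
Summing a geometric series: total = 7.5·[0.7240·(1 − 0.7240^7) / (1 − 0.7240)] ≈ 17.6225 billion.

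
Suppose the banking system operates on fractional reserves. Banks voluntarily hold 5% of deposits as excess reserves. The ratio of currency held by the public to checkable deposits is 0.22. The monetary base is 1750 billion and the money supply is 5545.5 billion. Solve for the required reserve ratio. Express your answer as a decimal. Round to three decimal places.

0.115

Using m = M/MB = 5545.5/1750 ≈ 3.168857. Since m = (1 + c)/(c + rr + e), the denominator satisfies c + rr + e = (1 + c)/m = (1 + 0.22) / 3.168857 ≈ 0.384997.
With c = 0.22 and e = 0.05, the required reserve ratio is 0.384997 − 0.22 − 0.05 = 0.114997.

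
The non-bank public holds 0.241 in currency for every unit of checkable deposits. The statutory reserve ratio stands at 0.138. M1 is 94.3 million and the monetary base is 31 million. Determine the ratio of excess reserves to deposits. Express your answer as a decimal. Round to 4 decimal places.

Using m = M/MB = 94.3/31 ≈ 3.041935. Since m = (1 + c)/(c + rr + e), the denominator satisfies c + rr + e = (1 + c)/m = (1 + 0.241) / 3.041935 ≈ 0.407964.
With c = 0.241 and rr = 0.138, the ratio of excess reserves to deposits is 0.407964 − 0.241 − 0.138 = 0.028964.

0.0290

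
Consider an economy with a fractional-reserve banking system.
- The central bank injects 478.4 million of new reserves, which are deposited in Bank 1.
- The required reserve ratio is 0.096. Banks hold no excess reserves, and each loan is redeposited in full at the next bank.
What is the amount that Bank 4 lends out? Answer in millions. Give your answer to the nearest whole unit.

Each bank lends a fraction (1 − rr) = 0.9040 of the deposit it receives, so Bank 4 receives 478.4·0.9040^3 and lends 478.4·0.9040^4 ≈ 319.4956 million.

319 million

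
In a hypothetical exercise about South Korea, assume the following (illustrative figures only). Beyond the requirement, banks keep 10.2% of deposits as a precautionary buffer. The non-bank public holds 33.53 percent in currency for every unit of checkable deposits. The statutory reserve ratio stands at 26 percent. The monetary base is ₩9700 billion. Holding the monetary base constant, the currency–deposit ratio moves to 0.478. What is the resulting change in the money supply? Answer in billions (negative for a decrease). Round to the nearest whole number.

Initially m₁ = (1 + 0.3353) / (0.26 + 0.102 + 0.3353) ≈ 1.91496, so M₁ = 1.91496 × 9700 = 18575.112 billion.
After the change m₂ = (1 + 0.478) / (0.26 + 0.102 + 0.478) ≈ 1.75952, so M₂ = 1.75952 × 9700 = 17067.344 billion.
ΔM = M₂ − M₁ = 17067.344 − 18575.112 = -1507.768 billion.

-1508 billion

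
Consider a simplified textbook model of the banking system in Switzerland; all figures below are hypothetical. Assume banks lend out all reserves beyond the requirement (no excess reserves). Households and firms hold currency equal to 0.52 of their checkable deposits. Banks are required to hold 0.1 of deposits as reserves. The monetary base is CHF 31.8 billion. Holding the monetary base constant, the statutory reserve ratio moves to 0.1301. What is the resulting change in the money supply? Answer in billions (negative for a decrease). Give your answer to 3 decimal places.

Initially m₁ = (1 + 0.52) / (0.1 + 0.52) ≈ 2.451613, so M₁ = 2.451613 × 31.8 ≈ 77.9613 billion.
After the change m₂ = (1 + 0.52) / (0.1301 + 0.52) ≈ 2.338102, so M₂ = 2.338102 × 31.8 ≈ 74.3516 billion.
ΔM = M₂ − M₁ = 74.3516 − 77.9613 = -3.6097 billion.

-3.610 billion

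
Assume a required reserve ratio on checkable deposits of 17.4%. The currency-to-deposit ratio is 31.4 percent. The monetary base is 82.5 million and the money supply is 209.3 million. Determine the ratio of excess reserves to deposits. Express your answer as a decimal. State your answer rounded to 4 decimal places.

Using m = M/MB = 209.3/82.5 ≈ 2.536970. Since m = (1 + c)/(c + rr + e), the denominator satisfies c + rr + e = (1 + c)/m = (1 + 0.314) / 2.536970 ≈ 0.517941.
With c = 0.314 and rr = 0.174, the ratio of excess reserves to deposits is 0.517941 − 0.314 − 0.174 = 0.029941.

0.0299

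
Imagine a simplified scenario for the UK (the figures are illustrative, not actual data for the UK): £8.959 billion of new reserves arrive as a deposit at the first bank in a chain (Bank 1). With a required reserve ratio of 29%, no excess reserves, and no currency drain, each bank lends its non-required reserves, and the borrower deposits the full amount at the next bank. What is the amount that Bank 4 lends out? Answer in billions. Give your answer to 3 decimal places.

£2.277 billion

Each bank lends a fraction (1 − rr) = 0.7100 of the deposit it receives, so Bank 4 receives 8.959·0.7100^3 and lends 8.959·0.7100^4 ≈ 2.2766 billion.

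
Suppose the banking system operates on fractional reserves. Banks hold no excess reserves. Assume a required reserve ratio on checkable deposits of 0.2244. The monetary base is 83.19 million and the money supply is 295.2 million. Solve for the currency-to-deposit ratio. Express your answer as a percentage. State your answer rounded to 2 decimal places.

Using m = M/MB = 295.2/83.19 ≈ 3.548503. From m = (1 + c)/(c + rr + e), rearranging gives 1 + c = m·(c + rr + e), so c·(1 − m) = m·(rr + e) − 1.
Hence c = [m·(rr + e) − 1]/(1 − m) = [3.548503 × (0.2244 + 0) − 1] / (1 − 3.548503) ≈ 0.079936.

7.99%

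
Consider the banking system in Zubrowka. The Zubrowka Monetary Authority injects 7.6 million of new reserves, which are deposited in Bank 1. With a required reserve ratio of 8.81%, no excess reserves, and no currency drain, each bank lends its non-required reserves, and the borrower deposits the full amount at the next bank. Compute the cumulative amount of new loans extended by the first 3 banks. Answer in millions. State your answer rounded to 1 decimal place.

19.0 million

Bank i lends (1 − rr)^i of the original deposit: Bank 1 lends 7.6·0.9119 ≈ 6.9304, Bank 2 lends 7.6·0.9119² ≈ 6.3199, and so on.
Summing a geometric series: total = 7.6·[0.9119·(1 − 0.9119^3) / (1 − 0.9119)] ≈ 19.0134 million.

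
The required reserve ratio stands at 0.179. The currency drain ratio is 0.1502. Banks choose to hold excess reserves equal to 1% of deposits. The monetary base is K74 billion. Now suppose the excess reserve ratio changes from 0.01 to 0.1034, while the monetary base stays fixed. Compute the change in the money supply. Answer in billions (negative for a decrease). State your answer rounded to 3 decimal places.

-54.176 billion

Initially m₁ = (1 + 0.1502) / (0.179 + 0.01 + 0.1502) ≈ 3.390920, so M₁ = 3.390920 × 74 ≈ 250.9281 billion.
After the change m₂ = (1 + 0.1502) / (0.179 + 0.1034 + 0.1502) ≈ 2.658807, so M₂ = 2.658807 × 74 ≈ 196.7517 billion.
ΔM = M₂ − M₁ = 196.7517 − 250.9281 = -54.1764 billion.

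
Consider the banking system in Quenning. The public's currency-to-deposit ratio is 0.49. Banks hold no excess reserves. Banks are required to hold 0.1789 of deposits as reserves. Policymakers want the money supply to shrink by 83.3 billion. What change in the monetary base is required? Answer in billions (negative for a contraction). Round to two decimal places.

The money multiplier is m = (1 + c) / (rr + c) = (1 + 0.49) / (0.1789 + 0.49) ≈ 2.22754.
ΔMB = ΔM / m = (−83.3) / 2.22754 ≈ -37.3955 billion.

-37.40 billion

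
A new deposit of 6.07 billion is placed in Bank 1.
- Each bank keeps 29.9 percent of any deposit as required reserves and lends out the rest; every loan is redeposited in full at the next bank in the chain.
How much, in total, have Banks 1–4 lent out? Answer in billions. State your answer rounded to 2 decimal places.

10.79 billion

Bank i lends (1 − rr)^i of the original deposit: Bank 1 lends 6.07·0.7010 ≈ 4.2551, Bank 2 lends 6.07·0.7010² ≈ 2.9828, and so on.
Summing a geometric series: total = 6.07·[0.7010·(1 − 0.7010^4) / (1 − 0.7010)] ≈ 10.7946 billion.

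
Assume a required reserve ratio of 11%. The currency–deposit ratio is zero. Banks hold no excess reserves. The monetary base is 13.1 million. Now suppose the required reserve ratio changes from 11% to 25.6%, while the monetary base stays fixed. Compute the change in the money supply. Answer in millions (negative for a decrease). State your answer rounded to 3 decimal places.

Initially m₁ = 1 / (0.11) ≈ 9.090909, so M₁ = 9.090909 × 13.1 ≈ 119.0909 million.
After the change m₂ = 1 / (0.256) = 3.906250, so M₂ = 3.906250 × 13.1 ≈ 51.1719 million.
ΔM = M₂ − M₁ = 51.1719 − 119.0909 = -67.919 million.

-67.919 million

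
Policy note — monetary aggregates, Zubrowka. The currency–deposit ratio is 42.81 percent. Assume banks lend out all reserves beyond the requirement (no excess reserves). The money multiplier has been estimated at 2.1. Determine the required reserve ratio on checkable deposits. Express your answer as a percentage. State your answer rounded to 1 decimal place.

Using m = 2.1. Since m = (1 + c)/(c + rr + e), the denominator satisfies c + rr + e = (1 + c)/m = (1 + 0.4281) / 2.1 ≈ 0.680048.
With c = 0.4281 and e = 0, the required reserve ratio on checkable deposits is 0.680048 − 0.4281 − 0 = 0.251948.

25.2%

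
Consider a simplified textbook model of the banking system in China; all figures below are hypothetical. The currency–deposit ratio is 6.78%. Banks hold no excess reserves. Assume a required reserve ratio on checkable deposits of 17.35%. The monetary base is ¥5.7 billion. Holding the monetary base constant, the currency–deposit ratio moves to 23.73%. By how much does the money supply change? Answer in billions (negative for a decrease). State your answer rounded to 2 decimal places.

-8.06 billion

Initially m₁ = (1 + 0.0678) / (0.1735 + 0.0678) ≈ 4.4252, so M₁ = 4.4252 × 5.7 ≈ 25.2236 billion.
After the change m₂ = (1 + 0.2373) / (0.1735 + 0.2373) ≈ 3.0119, so M₂ = 3.0119 × 5.7 ≈ 17.1678 billion.
ΔM = M₂ − M₁ = 17.1678 − 25.2236 = -8.0558 billion.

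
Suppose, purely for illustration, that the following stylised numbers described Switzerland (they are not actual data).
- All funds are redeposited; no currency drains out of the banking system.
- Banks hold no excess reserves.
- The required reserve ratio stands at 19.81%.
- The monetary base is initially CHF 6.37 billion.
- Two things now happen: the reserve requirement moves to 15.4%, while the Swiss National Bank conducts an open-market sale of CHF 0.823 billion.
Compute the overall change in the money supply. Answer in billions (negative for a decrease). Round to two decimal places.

CHF 3.86 billion

Before: m₁ = 1 / (0.1981) ≈ 5.0480, MB₁ = 6.37, so M₁ = 5.0480 × 6.37 ≈ 32.1558 billion.
After: m₂ = 1 / (0.154) ≈ 6.4935, MB₂ = 6.37 − 0.823 = 5.547, so M₂ = 6.4935 × 5.547 ≈ 36.0194 billion.
ΔM = M₂ − M₁ = 36.0194 − 32.1558 = 3.8636 billion.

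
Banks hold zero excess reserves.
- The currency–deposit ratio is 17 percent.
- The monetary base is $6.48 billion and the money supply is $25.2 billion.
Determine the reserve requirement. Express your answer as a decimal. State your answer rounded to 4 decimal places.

Using m = M/MB = 25.2/6.48 ≈ 3.888889. Since m = (1 + c)/(c + rr + e), the denominator satisfies c + rr + e = (1 + c)/m = (1 + 0.17) / 3.888889 ≈ 0.300857.
With c = 0.17 and e = 0, the reserve requirement is 0.300857 − 0.17 − 0 = 0.130857.

0.1309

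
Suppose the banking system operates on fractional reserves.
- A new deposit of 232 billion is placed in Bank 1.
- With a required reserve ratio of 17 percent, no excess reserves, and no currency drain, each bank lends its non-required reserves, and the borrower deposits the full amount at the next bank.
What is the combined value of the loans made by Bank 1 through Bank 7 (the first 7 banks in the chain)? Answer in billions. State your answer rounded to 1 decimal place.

825.3 billion

Bank i lends (1 − rr)^i of the original deposit: Bank 1 lends 232·0.8300 = 192.5600, Bank 2 lends 232·0.8300² = 159.8248, and so on.
Summing a geometric series: total = 232·[0.8300·(1 − 0.8300^7) / (1 − 0.8300)] ≈ 825.3342 billion.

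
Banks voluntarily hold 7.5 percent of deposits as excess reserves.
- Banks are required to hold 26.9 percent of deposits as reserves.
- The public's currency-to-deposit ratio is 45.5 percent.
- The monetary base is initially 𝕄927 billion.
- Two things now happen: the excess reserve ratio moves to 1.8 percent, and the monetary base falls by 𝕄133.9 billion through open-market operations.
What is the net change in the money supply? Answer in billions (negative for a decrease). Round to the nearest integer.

-133 billion

Before: m₁ = (1 + 0.455) / (0.269 + 0.075 + 0.455) ≈ 1.8210, MB₁ = 927, so M₁ = 1.8210 × 927 = 1688.067 billion.
After: m₂ = (1 + 0.455) / (0.269 + 0.018 + 0.455) ≈ 1.9609, MB₂ = 927 − 133.9 = 793.1, so M₂ = 1.9609 × 793.1 ≈ 1555.1898 billion.
ΔM = M₂ − M₁ = 1555.1898 − 1688.067 = -132.8772 billion.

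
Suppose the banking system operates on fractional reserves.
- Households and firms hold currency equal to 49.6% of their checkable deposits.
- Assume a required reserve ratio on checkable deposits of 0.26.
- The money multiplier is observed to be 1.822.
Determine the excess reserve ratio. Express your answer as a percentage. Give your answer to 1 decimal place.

Using m = 1.822. Since m = (1 + c)/(c + rr + e), the denominator satisfies c + rr + e = (1 + c)/m = (1 + 0.496) / 1.822 ≈ 0.821076.
With c = 0.496 and rr = 0.26, the excess reserve ratio is 0.821076 − 0.496 − 0.26 = 0.065076.

6.5%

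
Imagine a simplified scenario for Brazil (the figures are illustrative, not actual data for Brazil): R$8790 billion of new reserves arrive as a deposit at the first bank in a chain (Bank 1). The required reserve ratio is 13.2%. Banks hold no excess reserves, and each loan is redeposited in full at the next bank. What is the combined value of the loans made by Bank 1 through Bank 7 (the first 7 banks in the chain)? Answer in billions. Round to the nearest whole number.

Bank i lends (1 − rr)^i of the original deposit: Bank 1 lends 8790·0.8680 = 7629.7200, Bank 2 lends 8790·0.8680² ≈ 6622.5970, and so on.
Summing a geometric series: total = 8790·[0.8680·(1 − 0.8680^7) / (1 − 0.8680)] ≈ 36343.7241 billion.

R$36344 billion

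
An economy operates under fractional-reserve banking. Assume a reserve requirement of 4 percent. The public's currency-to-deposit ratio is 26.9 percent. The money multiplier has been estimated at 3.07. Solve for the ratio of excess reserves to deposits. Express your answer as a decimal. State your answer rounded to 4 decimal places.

0.1044

Using m = 3.07. Since m = (1 + c)/(c + rr + e), the denominator satisfies c + rr + e = (1 + c)/m = (1 + 0.269) / 3.07 ≈ 0.413355.
With c = 0.269 and rr = 0.04, the ratio of excess reserves to deposits is 0.413355 − 0.269 − 0.04 = 0.104355.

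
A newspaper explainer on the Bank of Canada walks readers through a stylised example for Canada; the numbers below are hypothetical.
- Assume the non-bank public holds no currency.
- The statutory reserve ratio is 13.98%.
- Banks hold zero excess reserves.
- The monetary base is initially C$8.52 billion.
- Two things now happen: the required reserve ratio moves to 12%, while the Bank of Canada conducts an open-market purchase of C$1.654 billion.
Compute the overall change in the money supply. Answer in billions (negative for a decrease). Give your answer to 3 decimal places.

C$23.839 billion

Before: m₁ = 1 / (0.1398) ≈ 7.153076, MB₁ = 8.52, so M₁ = 7.153076 × 8.52 ≈ 60.9442 billion.
After: m₂ = 1 / (0.12) ≈ 8.333333, MB₂ = 8.52 + 1.654 = 10.174, so M₂ = 8.333333 × 10.174 ≈ 84.7833 billion.
ΔM = M₂ − M₁ = 84.7833 − 60.9442 = 23.8391 billion.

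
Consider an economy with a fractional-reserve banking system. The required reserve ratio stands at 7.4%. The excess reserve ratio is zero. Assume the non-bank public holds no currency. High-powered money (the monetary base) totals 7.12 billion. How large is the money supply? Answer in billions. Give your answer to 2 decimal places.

96.22 billion

With no currency drain or excess reserves, the money multiplier is m = 1/rr = 1/0.074 ≈ 13.5135.
Money supply M = m × MB = 13.5135 × 7.12 ≈ 96.2161 billion.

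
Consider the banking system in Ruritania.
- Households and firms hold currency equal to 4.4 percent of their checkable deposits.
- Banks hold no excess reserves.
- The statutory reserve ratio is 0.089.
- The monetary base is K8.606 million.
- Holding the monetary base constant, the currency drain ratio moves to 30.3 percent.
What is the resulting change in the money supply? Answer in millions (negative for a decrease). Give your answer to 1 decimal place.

Initially m₁ = (1 + 0.044) / (0.089 + 0.044) ≈ 7.8496, so M₁ = 7.8496 × 8.606 ≈ 67.5537 million.
After the change m₂ = (1 + 0.303) / (0.089 + 0.303) ≈ 3.3240, so M₂ = 3.3240 × 8.606 ≈ 28.6063 million.
ΔM = M₂ − M₁ = 28.6063 − 67.5537 = -38.9474 million.

-38.9 million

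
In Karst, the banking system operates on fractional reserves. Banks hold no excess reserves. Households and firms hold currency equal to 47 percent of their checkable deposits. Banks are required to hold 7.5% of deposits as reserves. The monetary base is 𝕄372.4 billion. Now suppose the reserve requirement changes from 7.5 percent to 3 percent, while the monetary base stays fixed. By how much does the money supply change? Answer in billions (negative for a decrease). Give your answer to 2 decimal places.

𝕄90.40 billion

Initially m₁ = (1 + 0.47) / (0.075 + 0.47) ≈ 2.697248, so M₁ = 2.697248 × 372.4 ≈ 1004.4552 billion.
After the change m₂ = (1 + 0.47) / (0.03 + 0.47) = 2.94, so M₂ = 2.94 × 372.4 = 1094.856 billion.
ΔM = M₂ − M₁ = 1094.856 − 1004.4552 = 90.4008 billion.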